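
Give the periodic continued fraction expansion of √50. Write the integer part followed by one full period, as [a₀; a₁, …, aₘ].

[7; 14]

a₀ = ⌊√50⌋ = 7.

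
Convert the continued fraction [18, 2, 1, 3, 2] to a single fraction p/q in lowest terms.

459/25

Fold from the inside: start with 2/1.
  3 + 1/2 = 7/2
  1 + 2/7 = 9/7
  2 + 7/9 = 25/9
  18 + 9/25 = 459/25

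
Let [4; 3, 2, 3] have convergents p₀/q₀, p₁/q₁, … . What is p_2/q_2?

Using pₖ = aₖpₖ₋₁ + pₖ₋₂, qₖ = aₖqₖ₋₁ + qₖ₋₂ (with p₋₁=1, p₋₂=0, q₋₁=0, q₋₂=1):
  k=0: a=4, p=4, q=1
  k=1: a=3, p=13, q=3
  k=2: a=2, p=30, q=7

30/7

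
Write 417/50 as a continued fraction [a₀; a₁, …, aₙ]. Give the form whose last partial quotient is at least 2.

417 = 8*50 + 17
50 = 2*17 + 16
17 = 1*16 + 1
16 = 16*1 + 0  (stop)
So 417/50 = [8; 2, 1, 16].

[8; 2, 1, 16]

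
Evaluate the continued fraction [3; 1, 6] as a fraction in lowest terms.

Using pₖ = aₖpₖ₋₁ + pₖ₋₂ and qₖ = aₖqₖ₋₁ + qₖ₋₂:
  k=0: a=3, p=3, q=1
  k=1: a=1, p=4, q=1
  k=2: a=6, p=27, q=7

27/7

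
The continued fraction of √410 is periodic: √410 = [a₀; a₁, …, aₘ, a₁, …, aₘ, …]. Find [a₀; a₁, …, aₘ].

a₀ = ⌊√410⌋ = 20.

[20; 4, 40]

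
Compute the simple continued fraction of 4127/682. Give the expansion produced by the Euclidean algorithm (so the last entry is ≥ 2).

[6; 19, 2, 17]

4127 = 6·682 + 35
682 = 19·35 + 17
35 = 2·17 + 1
17 = 17·1 + 0  (stop)
So 4127/682 = [6; 19, 2, 17].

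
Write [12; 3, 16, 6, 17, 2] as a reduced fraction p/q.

Using pₖ = aₖpₖ₋₁ + pₖ₋₂ and qₖ = aₖqₖ₋₁ + qₖ₋₂:
  k=0: a=12, p=12, q=1
  k=1: a=3, p=37, q=3
  k=2: a=16, p=604, q=49
  k=3: a=6, p=3661, q=297
  k=4: a=17, p=62841, q=5098
  k=5: a=2, p=129343, q=10493

129343/10493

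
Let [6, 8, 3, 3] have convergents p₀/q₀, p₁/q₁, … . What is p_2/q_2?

153/25

Using pₖ = aₖpₖ₋₁ + pₖ₋₂, qₖ = aₖqₖ₋₁ + qₖ₋₂ (with p₋₁=1, p₋₂=0, q₋₁=0, q₋₂=1):
  k=0: a=6, p=6, q=1
  k=1: a=8, p=49, q=8
  k=2: a=3, p=153, q=25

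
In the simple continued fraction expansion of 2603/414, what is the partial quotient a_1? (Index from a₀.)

3

2603 = 6·414 + 119   →  a_0 = 6
414 = 3·119 + 57   →  a_1 = 3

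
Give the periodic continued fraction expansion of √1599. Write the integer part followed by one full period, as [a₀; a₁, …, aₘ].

[39; 1, 78]

a₀ = ⌊√1599⌋ = 39.
With m₀=0, d₀=1 and mₖ₊₁ = dₖaₖ − mₖ, dₖ₊₁ = (n − mₖ₊₁²)/dₖ, aₖ₊₁ = ⌊(a₀+mₖ₊₁)/dₖ₊₁⌋:
  k=1: m=39, d=78, a=1
  k=2: m=39, d=1, a=78
d=1 and a=2a₀=78 at k=2, so the next step gives (m, d) = (39, 78) again — its k=1 value — and the period has length 2.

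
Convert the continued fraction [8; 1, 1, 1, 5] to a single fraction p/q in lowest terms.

147/17

Fold from the inside: start with 5/1.
  1 + 1/5 = 6/5
  1 + 5/6 = 11/6
  1 + 6/11 = 17/11
  8 + 11/17 = 147/17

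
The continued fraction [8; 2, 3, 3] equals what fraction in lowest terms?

194/23

Fold from the inside: start with 3/1.
  3 + 1/3 = 10/3
  2 + 3/10 = 23/10
  8 + 10/23 = 194/23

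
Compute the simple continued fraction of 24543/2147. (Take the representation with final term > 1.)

24543 = 11*2147 + 926
2147 = 2*926 + 295
926 = 3*295 + 41
295 = 7*41 + 8
41 = 5*8 + 1
8 = 8*1 + 0  (stop)
So 24543/2147 = [11; 2, 3, 7, 5, 8].

[11; 2, 3, 7, 5, 8]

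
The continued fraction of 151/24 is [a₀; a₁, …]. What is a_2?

2

151 = 6·24 + 7   →  a_0 = 6
24 = 3·7 + 3   →  a_1 = 3
7 = 2·3 + 1   →  a_2 = 2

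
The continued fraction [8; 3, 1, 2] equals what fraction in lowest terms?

91/11

Fold from the inside: start with 2/1.
  1 + 1/2 = 3/2
  3 + 2/3 = 11/3
  8 + 3/11 = 91/11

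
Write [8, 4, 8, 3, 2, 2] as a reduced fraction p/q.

Fold from the inside: start with 2/1.
  2 + 1/2 = 5/2
  3 + 2/5 = 17/5
  8 + 5/17 = 141/17
  4 + 17/141 = 581/141
  8 + 141/581 = 4789/581

4789/581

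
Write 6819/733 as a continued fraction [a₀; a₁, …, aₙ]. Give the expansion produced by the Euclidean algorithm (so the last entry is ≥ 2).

6819 = 9·733 + 222
733 = 3·222 + 67
222 = 3·67 + 21
67 = 3·21 + 4
21 = 5·4 + 1
4 = 4·1 + 0  (stop)
So 6819/733 = [9; 3, 3, 3, 5, 4].

[9; 3, 3, 3, 5, 4]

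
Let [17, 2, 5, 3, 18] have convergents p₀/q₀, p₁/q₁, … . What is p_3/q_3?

Using pₖ = aₖpₖ₋₁ + pₖ₋₂, qₖ = aₖqₖ₋₁ + qₖ₋₂ (with p₋₁=1, p₋₂=0, q₋₁=0, q₋₂=1):
  k=0: a=17, p=17, q=1
  k=1: a=2, p=35, q=2
  k=2: a=5, p=192, q=11
  k=3: a=3, p=611, q=35

611/35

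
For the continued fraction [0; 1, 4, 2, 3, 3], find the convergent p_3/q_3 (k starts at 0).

9/11

Using pₖ = aₖpₖ₋₁ + pₖ₋₂, qₖ = aₖqₖ₋₁ + qₖ₋₂ (with p₋₁=1, p₋₂=0, q₋₁=0, q₋₂=1):
  k=0: a=0, p=0, q=1
  k=1: a=1, p=1, q=1
  k=2: a=4, p=4, q=5
  k=3: a=2, p=9, q=11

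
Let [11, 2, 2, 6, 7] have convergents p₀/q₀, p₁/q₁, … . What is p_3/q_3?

365/32

Using pₖ = aₖpₖ₋₁ + pₖ₋₂, qₖ = aₖqₖ₋₁ + qₖ₋₂ (with p₋₁=1, p₋₂=0, q₋₁=0, q₋₂=1):
  k=0: a=11, p=11, q=1
  k=1: a=2, p=23, q=2
  k=2: a=2, p=57, q=5
  k=3: a=6, p=365, q=32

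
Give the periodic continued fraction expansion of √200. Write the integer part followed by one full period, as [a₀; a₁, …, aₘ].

a₀ = ⌊√200⌋ = 14.
With m₀=0, d₀=1 and mₖ₊₁ = dₖaₖ − mₖ, dₖ₊₁ = (n − mₖ₊₁²)/dₖ, aₖ₊₁ = ⌊(a₀+mₖ₊₁)/dₖ₊₁⌋:
  k=1: m=14, d=4, a=7
  k=2: m=14, d=1, a=28
d=1 and a=2a₀=28 at k=2, so the next step gives (m, d) = (14, 4) again — its k=1 value — and the period has length 2.

[14; 7, 28]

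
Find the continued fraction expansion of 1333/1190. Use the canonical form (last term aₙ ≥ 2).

1333 = 1*1190 + 143
1190 = 8*143 + 46
143 = 3*46 + 5
46 = 9*5 + 1
5 = 5*1 + 0  (stop)
So 1333/1190 = [1; 8, 3, 9, 5].

[1; 8, 3, 9, 5]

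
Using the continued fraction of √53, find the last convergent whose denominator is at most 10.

√53 = [7; 3, 1, 1, 3, 14, …] (period length 5).
Convergents:
  p_0/q_0 = 7/1
  p_1/q_1 = 22/3
  p_2/q_2 = 29/4
  p_3/q_3 = 51/7
  p_4/q_4 = 182/25
q_3 = 7 ≤ 10 < 25 = q_4, so the answer is 51/7.

51/7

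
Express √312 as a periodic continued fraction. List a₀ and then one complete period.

[17; 1, 1, 1, 34]

a₀ = ⌊√312⌋ = 17.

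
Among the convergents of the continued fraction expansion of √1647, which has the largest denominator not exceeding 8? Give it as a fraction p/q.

√1647 = [40; 1, 1, 2, 1, 1, 80, …] (period length 6).
Convergents:
  p_0/q_0 = 40/1
  p_1/q_1 = 41/1
  p_2/q_2 = 81/2
  p_3/q_3 = 203/5
  p_4/q_4 = 284/7
  p_5/q_5 = 487/12
q_4 = 7 ≤ 8 < 12 = q_5, so the answer is 284/7.

284/7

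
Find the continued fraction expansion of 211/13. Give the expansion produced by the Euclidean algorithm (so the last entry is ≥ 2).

211 = 16*13 + 3
13 = 4*3 + 1
3 = 3*1 + 0  (stop)
So 211/13 = [16; 4, 3].

[16; 4, 3]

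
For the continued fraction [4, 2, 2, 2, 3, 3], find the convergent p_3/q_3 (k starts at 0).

Using pₖ = aₖpₖ₋₁ + pₖ₋₂, qₖ = aₖqₖ₋₁ + qₖ₋₂ (with p₋₁=1, p₋₂=0, q₋₁=0, q₋₂=1):
  k=0: a=4, p=4, q=1
  k=1: a=2, p=9, q=2
  k=2: a=2, p=22, q=5
  k=3: a=2, p=53, q=12

53/12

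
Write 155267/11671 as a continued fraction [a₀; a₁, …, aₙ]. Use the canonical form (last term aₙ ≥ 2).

[13; 3, 3, 2, 2, 3, 4, 14]

155267 = 13×11671 + 3544
11671 = 3×3544 + 1039
3544 = 3×1039 + 427
1039 = 2×427 + 185
427 = 2×185 + 57
185 = 3×57 + 14
57 = 4×14 + 1
14 = 14×1 + 0  (stop)
So 155267/11671 = [13; 3, 3, 2, 2, 3, 4, 14].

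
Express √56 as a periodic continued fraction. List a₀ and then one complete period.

[7; 2, 14]

a₀ = ⌊√56⌋ = 7.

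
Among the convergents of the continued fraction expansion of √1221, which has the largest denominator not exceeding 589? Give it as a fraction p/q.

20162/577

√1221 = [34; 1, 16, 2, 16, 1, 68, …] (period length 6).
Convergents:
  p_0/q_0 = 34/1
  p_1/q_1 = 35/1
  p_2/q_2 = 594/17
  p_3/q_3 = 1223/35
  p_4/q_4 = 20162/577
  p_5/q_5 = 21385/612
q_4 = 577 ≤ 589 < 612 = q_5, so the answer is 20162/577.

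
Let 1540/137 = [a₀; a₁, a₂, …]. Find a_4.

1

1540 = 11·137 + 33   →  a_0 = 11
137 = 4·33 + 5   →  a_1 = 4
33 = 6·5 + 3   →  a_2 = 6
5 = 1·3 + 2   →  a_3 = 1
3 = 1·2 + 1   →  a_4 = 1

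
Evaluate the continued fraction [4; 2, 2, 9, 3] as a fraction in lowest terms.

Fold from the inside: start with 3/1.
  9 + 1/3 = 28/3
  2 + 3/28 = 59/28
  2 + 28/59 = 146/59
  4 + 59/146 = 643/146

643/146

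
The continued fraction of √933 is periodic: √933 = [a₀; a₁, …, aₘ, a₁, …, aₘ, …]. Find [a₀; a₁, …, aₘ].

a₀ = ⌊√933⌋ = 30.
With m₀=0, d₀=1 and mₖ₊₁ = dₖaₖ − mₖ, dₖ₊₁ = (n − mₖ₊₁²)/dₖ, aₖ₊₁ = ⌊(a₀+mₖ₊₁)/dₖ₊₁⌋:
  k=1: m=30, d=33, a=1
  k=2: m=3, d=28, a=1
  k=3: m=25, d=11, a=5
  k=4: m=30, d=3, a=20
  k=5: m=30, d=11, a=5
  k=6: m=25, d=28, a=1
  k=7: m=3, d=33, a=1
  k=8: m=30, d=1, a=60
d=1 and a=2a₀=60 at k=8, so the next step gives (m, d) = (30, 33) again — its k=1 value — and the period has length 8.

[30; 1, 1, 5, 20, 5, 1, 1, 60]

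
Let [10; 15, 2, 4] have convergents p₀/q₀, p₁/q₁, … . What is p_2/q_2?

Using pₖ = aₖpₖ₋₁ + pₖ₋₂, qₖ = aₖqₖ₋₁ + qₖ₋₂ (with p₋₁=1, p₋₂=0, q₋₁=0, q₋₂=1):
  k=0: a=10, p=10, q=1
  k=1: a=15, p=151, q=15
  k=2: a=2, p=312, q=31

312/31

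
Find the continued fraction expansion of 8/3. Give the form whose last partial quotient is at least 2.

[2; 1, 2]

8 = 2*3 + 2
3 = 1*2 + 1
2 = 2*1 + 0  (stop)
So 8/3 = [2; 1, 2].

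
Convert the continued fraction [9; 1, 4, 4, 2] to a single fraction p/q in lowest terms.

461/47

Fold from the inside: start with 2/1.
  4 + 1/2 = 9/2
  4 + 2/9 = 38/9
  1 + 9/38 = 47/38
  9 + 38/47 = 461/47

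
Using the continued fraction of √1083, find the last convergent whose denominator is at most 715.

√1083 = [32; 1, 9, 1, 64, …] (period length 4).
Convergents:
  p_0/q_0 = 32/1
  p_1/q_1 = 33/1
  p_2/q_2 = 329/10
  p_3/q_3 = 362/11
  p_4/q_4 = 23497/714
  p_5/q_5 = 23859/725
q_4 = 714 ≤ 715 < 725 = q_5, so the answer is 23497/714.

23497/714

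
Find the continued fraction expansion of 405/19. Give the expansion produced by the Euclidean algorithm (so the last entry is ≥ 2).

405 = 21×19 + 6
19 = 3×6 + 1
6 = 6×1 + 0  (stop)
So 405/19 = [21; 3, 6].

[21; 3, 6]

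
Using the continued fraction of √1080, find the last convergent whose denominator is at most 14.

√1080 = [32; 1, 6, 3, 6, 1, 64, …] (period length 6).
Convergents:
  p_0/q_0 = 32/1
  p_1/q_1 = 33/1
  p_2/q_2 = 230/7
  p_3/q_3 = 723/22
q_2 = 7 ≤ 14 < 22 = q_3, so the answer is 230/7.

230/7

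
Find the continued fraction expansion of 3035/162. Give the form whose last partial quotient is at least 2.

3035 = 18×162 + 119
162 = 1×119 + 43
119 = 2×43 + 33
43 = 1×33 + 10
33 = 3×10 + 3
10 = 3×3 + 1
3 = 3×1 + 0  (stop)
So 3035/162 = [18; 1, 2, 1, 3, 3, 3].

[18; 1, 2, 1, 3, 3, 3]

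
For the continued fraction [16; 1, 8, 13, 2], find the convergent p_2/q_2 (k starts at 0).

Using pₖ = aₖpₖ₋₁ + pₖ₋₂, qₖ = aₖqₖ₋₁ + qₖ₋₂ (with p₋₁=1, p₋₂=0, q₋₁=0, q₋₂=1):
  k=0: a=16, p=16, q=1
  k=1: a=1, p=17, q=1
  k=2: a=8, p=152, q=9

152/9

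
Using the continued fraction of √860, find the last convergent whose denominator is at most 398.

3871/132

√860 = [29; 3, 14, 3, 58, …] (period length 4).
Convergents:
  p_0/q_0 = 29/1
  p_1/q_1 = 88/3
  p_2/q_2 = 1261/43
  p_3/q_3 = 3871/132
  p_4/q_4 = 225779/7699
q_3 = 132 ≤ 398 < 7699 = q_4, so the answer is 3871/132.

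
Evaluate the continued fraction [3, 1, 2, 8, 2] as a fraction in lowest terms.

Fold from the inside: start with 2/1.
  8 + 1/2 = 17/2
  2 + 2/17 = 36/17
  1 + 17/36 = 53/36
  3 + 36/53 = 195/53

195/53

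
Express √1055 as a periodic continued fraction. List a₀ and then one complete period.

[32; 2, 12, 2, 64]

a₀ = ⌊√1055⌋ = 32.
With m₀=0, d₀=1 and mₖ₊₁ = dₖaₖ − mₖ, dₖ₊₁ = (n − mₖ₊₁²)/dₖ, aₖ₊₁ = ⌊(a₀+mₖ₊₁)/dₖ₊₁⌋:
  k=1: m=32, d=31, a=2
  k=2: m=30, d=5, a=12
  k=3: m=30, d=31, a=2
  k=4: m=32, d=1, a=64
d=1 and a=2a₀=64 at k=4, so the next step gives (m, d) = (32, 31) again — its k=1 value — and the period has length 4.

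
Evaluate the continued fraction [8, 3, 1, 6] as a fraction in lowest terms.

223/27

Fold from the inside: start with 6/1.
  1 + 1/6 = 7/6
  3 + 6/7 = 27/7
  8 + 7/27 = 223/27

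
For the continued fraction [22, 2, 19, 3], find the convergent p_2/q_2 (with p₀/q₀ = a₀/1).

877/39

Using pₖ = aₖpₖ₋₁ + pₖ₋₂, qₖ = aₖqₖ₋₁ + qₖ₋₂ (with p₋₁=1, p₋₂=0, q₋₁=0, q₋₂=1):
  k=0: a=22, p=22, q=1
  k=1: a=2, p=45, q=2
  k=2: a=19, p=877, q=39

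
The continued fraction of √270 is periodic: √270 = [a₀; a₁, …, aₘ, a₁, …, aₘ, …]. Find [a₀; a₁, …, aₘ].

a₀ = ⌊√270⌋ = 16.
With m₀=0, d₀=1 and mₖ₊₁ = dₖaₖ − mₖ, dₖ₊₁ = (n − mₖ₊₁²)/dₖ, aₖ₊₁ = ⌊(a₀+mₖ₊₁)/dₖ₊₁⌋:
  k=1: m=16, d=14, a=2
  k=2: m=12, d=9, a=3
  k=3: m=15, d=5, a=6
  k=4: m=15, d=9, a=3
  k=5: m=12, d=14, a=2
  k=6: m=16, d=1, a=32
d=1 and a=2a₀=32 at k=6, so the next step gives (m, d) = (16, 14) again — its k=1 value — and the period has length 6.

[16; 2, 3, 6, 3, 2, 32]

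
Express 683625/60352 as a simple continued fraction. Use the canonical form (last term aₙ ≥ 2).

683625 = 11×60352 + 19753
60352 = 3×19753 + 1093
19753 = 18×1093 + 79
1093 = 13×79 + 66
79 = 1×66 + 13
66 = 5×13 + 1
13 = 13×1 + 0  (stop)
So 683625/60352 = [11; 3, 18, 13, 1, 5, 13].

[11; 3, 18, 13, 1, 5, 13]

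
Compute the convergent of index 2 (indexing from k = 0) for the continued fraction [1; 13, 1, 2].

Using pₖ = aₖpₖ₋₁ + pₖ₋₂, qₖ = aₖqₖ₋₁ + qₖ₋₂ (with p₋₁=1, p₋₂=0, q₋₁=0, q₋₂=1):
  k=0: a=1, p=1, q=1
  k=1: a=13, p=14, q=13
  k=2: a=1, p=15, q=14

15/14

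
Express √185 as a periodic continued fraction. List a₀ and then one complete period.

[13; 1, 1, 1, 1, 26]

a₀ = ⌊√185⌋ = 13.
With m₀=0, d₀=1 and mₖ₊₁ = dₖaₖ − mₖ, dₖ₊₁ = (n − mₖ₊₁²)/dₖ, aₖ₊₁ = ⌊(a₀+mₖ₊₁)/dₖ₊₁⌋:
  k=1: m=13, d=16, a=1
  k=2: m=3, d=11, a=1
  k=3: m=8, d=11, a=1
  k=4: m=3, d=16, a=1
  k=5: m=13, d=1, a=26
d=1 and a=2a₀=26 at k=5, so the next step gives (m, d) = (13, 16) again — its k=1 value — and the period has length 5.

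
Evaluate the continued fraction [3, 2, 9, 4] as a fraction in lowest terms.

Fold from the inside: start with 4/1.
  9 + 1/4 = 37/4
  2 + 4/37 = 78/37
  3 + 37/78 = 271/78

271/78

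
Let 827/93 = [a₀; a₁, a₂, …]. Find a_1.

827 = 8·93 + 83   →  a_0 = 8
93 = 1·83 + 10   →  a_1 = 1

1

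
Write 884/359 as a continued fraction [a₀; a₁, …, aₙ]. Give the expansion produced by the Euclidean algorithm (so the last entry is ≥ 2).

[2; 2, 6, 6, 1, 3]

884 = 2*359 + 166
359 = 2*166 + 27
166 = 6*27 + 4
27 = 6*4 + 3
4 = 1*3 + 1
3 = 3*1 + 0  (stop)
So 884/359 = [2; 2, 6, 6, 1, 3].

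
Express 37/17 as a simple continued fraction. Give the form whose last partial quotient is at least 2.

[2; 5, 1, 2]

37 = 2*17 + 3
17 = 5*3 + 2
3 = 1*2 + 1
2 = 2*1 + 0  (stop)
So 37/17 = [2; 5, 1, 2].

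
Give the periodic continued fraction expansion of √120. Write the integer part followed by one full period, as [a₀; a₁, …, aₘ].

[10; 1, 20]

a₀ = ⌊√120⌋ = 10.
With m₀=0, d₀=1 and mₖ₊₁ = dₖaₖ − mₖ, dₖ₊₁ = (n − mₖ₊₁²)/dₖ, aₖ₊₁ = ⌊(a₀+mₖ₊₁)/dₖ₊₁⌋:
  k=1: m=10, d=20, a=1
  k=2: m=10, d=1, a=20
d=1 and a=2a₀=20 at k=2, so the next step gives (m, d) = (10, 20) again — its k=1 value — and the period has length 2.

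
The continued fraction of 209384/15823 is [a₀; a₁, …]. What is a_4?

2

209384 = 13·15823 + 3685   →  a_0 = 13
15823 = 4·3685 + 1083   →  a_1 = 4
3685 = 3·1083 + 436   →  a_2 = 3
1083 = 2·436 + 211   →  a_3 = 2
436 = 2·211 + 14   →  a_4 = 2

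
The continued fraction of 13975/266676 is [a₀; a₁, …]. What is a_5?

3

13975 = 0·266676 + 13975   →  a_0 = 0
266676 = 19·13975 + 1151   →  a_1 = 19
13975 = 12·1151 + 163   →  a_2 = 12
1151 = 7·163 + 10   →  a_3 = 7
163 = 16·10 + 3   →  a_4 = 16
10 = 3·3 + 1   →  a_5 = 3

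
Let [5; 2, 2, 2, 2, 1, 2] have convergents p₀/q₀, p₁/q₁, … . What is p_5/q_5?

222/41

Using pₖ = aₖpₖ₋₁ + pₖ₋₂, qₖ = aₖqₖ₋₁ + qₖ₋₂ (with p₋₁=1, p₋₂=0, q₋₁=0, q₋₂=1):
  k=0: a=5, p=5, q=1
  k=1: a=2, p=11, q=2
  k=2: a=2, p=27, q=5
  k=3: a=2, p=65, q=12
  k=4: a=2, p=157, q=29
  k=5: a=1, p=222, q=41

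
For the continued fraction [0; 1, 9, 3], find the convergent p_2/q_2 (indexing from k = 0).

9/10

Using pₖ = aₖpₖ₋₁ + pₖ₋₂, qₖ = aₖqₖ₋₁ + qₖ₋₂ (with p₋₁=1, p₋₂=0, q₋₁=0, q₋₂=1):
  k=0: a=0, p=0, q=1
  k=1: a=1, p=1, q=1
  k=2: a=9, p=9, q=10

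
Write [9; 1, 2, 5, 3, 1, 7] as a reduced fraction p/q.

5037/520

Fold from the inside: start with 7/1.
  1 + 1/7 = 8/7
  3 + 7/8 = 31/8
  5 + 8/31 = 163/31
  2 + 31/163 = 357/163
  1 + 163/357 = 520/357
  9 + 357/520 = 5037/520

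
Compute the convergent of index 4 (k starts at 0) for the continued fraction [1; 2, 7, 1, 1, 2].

47/32

Using pₖ = aₖpₖ₋₁ + pₖ₋₂, qₖ = aₖqₖ₋₁ + qₖ₋₂ (with p₋₁=1, p₋₂=0, q₋₁=0, q₋₂=1):
  k=0: a=1, p=1, q=1
  k=1: a=2, p=3, q=2
  k=2: a=7, p=22, q=15
  k=3: a=1, p=25, q=17
  k=4: a=1, p=47, q=32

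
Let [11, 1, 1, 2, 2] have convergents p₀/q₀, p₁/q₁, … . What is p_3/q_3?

Using pₖ = aₖpₖ₋₁ + pₖ₋₂, qₖ = aₖqₖ₋₁ + qₖ₋₂ (with p₋₁=1, p₋₂=0, q₋₁=0, q₋₂=1):
  k=0: a=11, p=11, q=1
  k=1: a=1, p=12, q=1
  k=2: a=1, p=23, q=2
  k=3: a=2, p=58, q=5

58/5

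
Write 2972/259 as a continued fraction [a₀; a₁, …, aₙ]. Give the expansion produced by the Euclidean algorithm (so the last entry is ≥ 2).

2972 = 11×259 + 123
259 = 2×123 + 13
123 = 9×13 + 6
13 = 2×6 + 1
6 = 6×1 + 0  (stop)
So 2972/259 = [11; 2, 9, 2, 6].

[11; 2, 9, 2, 6]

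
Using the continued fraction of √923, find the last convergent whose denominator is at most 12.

√923 = [30; 2, 1, 1, 1, 2, 60, …] (period length 6).
Convergents:
  p_0/q_0 = 30/1
  p_1/q_1 = 61/2
  p_2/q_2 = 91/3
  p_3/q_3 = 152/5
  p_4/q_4 = 243/8
  p_5/q_5 = 638/21
q_4 = 8 ≤ 12 < 21 = q_5, so the answer is 243/8.

243/8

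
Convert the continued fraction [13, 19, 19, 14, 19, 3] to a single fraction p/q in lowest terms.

Fold from the inside: start with 3/1.
  19 + 1/3 = 58/3
  14 + 3/58 = 815/58
  19 + 58/815 = 15543/815
  19 + 815/15543 = 296132/15543
  13 + 15543/296132 = 3865259/296132

3865259/296132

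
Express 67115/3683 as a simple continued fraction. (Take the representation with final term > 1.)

67115 = 18·3683 + 821
3683 = 4·821 + 399
821 = 2·399 + 23
399 = 17·23 + 8
23 = 2·8 + 7
8 = 1·7 + 1
7 = 7·1 + 0  (stop)
So 67115/3683 = [18; 4, 2, 17, 2, 1, 7].

[18; 4, 2, 17, 2, 1, 7]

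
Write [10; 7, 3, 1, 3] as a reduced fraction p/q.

Using pₖ = aₖpₖ₋₁ + pₖ₋₂ and qₖ = aₖqₖ₋₁ + qₖ₋₂:
  k=0: a=10, p=10, q=1
  k=1: a=7, p=71, q=7
  k=2: a=3, p=223, q=22
  k=3: a=1, p=294, q=29
  k=4: a=3, p=1105, q=109

1105/109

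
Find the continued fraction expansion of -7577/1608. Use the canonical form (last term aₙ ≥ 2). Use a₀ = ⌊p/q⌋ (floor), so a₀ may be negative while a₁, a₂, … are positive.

-7577 = -5*1608 + 463
1608 = 3*463 + 219
463 = 2*219 + 25
219 = 8*25 + 19
25 = 1*19 + 6
19 = 3*6 + 1
6 = 6*1 + 0  (stop)
So -7577/1608 = [-5; 3, 2, 8, 1, 3, 6].

[-5; 3, 2, 8, 1, 3, 6]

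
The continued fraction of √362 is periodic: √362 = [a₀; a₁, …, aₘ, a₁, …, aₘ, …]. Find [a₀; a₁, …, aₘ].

a₀ = ⌊√362⌋ = 19.

[19; 38]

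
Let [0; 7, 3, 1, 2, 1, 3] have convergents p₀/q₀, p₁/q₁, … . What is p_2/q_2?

3/22

Using pₖ = aₖpₖ₋₁ + pₖ₋₂, qₖ = aₖqₖ₋₁ + qₖ₋₂ (with p₋₁=1, p₋₂=0, q₋₁=0, q₋₂=1):
  k=0: a=0, p=0, q=1
  k=1: a=7, p=1, q=7
  k=2: a=3, p=3, q=22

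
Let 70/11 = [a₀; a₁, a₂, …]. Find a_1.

2

70 = 6·11 + 4   →  a_0 = 6
11 = 2·4 + 3   →  a_1 = 2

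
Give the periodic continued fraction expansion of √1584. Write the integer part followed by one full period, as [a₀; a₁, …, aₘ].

[39; 1, 3, 1, 78]

a₀ = ⌊√1584⌋ = 39.
With m₀=0, d₀=1 and mₖ₊₁ = dₖaₖ − mₖ, dₖ₊₁ = (n − mₖ₊₁²)/dₖ, aₖ₊₁ = ⌊(a₀+mₖ₊₁)/dₖ₊₁⌋:
  k=1: m=39, d=63, a=1
  k=2: m=24, d=16, a=3
  k=3: m=24, d=63, a=1
  k=4: m=39, d=1, a=78
d=1 and a=2a₀=78 at k=4, so the next step gives (m, d) = (39, 63) again — its k=1 value — and the period has length 4.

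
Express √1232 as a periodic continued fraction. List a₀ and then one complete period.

a₀ = ⌊√1232⌋ = 35.

[35; 10, 70]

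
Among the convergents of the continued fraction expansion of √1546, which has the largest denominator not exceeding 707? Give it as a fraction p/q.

√1546 = [39; 3, 7, 1, 1, 7, 3, 78, …] (period length 7).
Convergents:
  p_0/q_0 = 39/1
  p_1/q_1 = 118/3
  p_2/q_2 = 865/22
  p_3/q_3 = 983/25
  p_4/q_4 = 1848/47
  p_5/q_5 = 13919/354
  p_6/q_6 = 43605/1109
q_5 = 354 ≤ 707 < 1109 = q_6, so the answer is 13919/354.

13919/354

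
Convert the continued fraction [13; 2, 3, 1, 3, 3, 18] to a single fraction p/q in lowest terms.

Using pₖ = aₖpₖ₋₁ + pₖ₋₂ and qₖ = aₖqₖ₋₁ + qₖ₋₂:
  k=0: a=13, p=13, q=1
  k=1: a=2, p=27, q=2
  k=2: a=3, p=94, q=7
  k=3: a=1, p=121, q=9
  k=4: a=3, p=457, q=34
  k=5: a=3, p=1492, q=111
  k=6: a=18, p=27313, q=2032

27313/2032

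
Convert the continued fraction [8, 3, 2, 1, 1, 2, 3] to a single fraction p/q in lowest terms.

Fold from the inside: start with 3/1.
  2 + 1/3 = 7/3
  1 + 3/7 = 10/7
  1 + 7/10 = 17/10
  2 + 10/17 = 44/17
  3 + 17/44 = 149/44
  8 + 44/149 = 1236/149

1236/149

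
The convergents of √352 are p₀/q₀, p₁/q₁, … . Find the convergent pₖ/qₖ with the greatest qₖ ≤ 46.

394/21

√352 = [18; 1, 3, 5, 9, 5, 3, 1, 36, …] (period length 8).
Convergents:
  p_0/q_0 = 18/1
  p_1/q_1 = 19/1
  p_2/q_2 = 75/4
  p_3/q_3 = 394/21
  p_4/q_4 = 3621/193
q_3 = 21 ≤ 46 < 193 = q_4, so the answer is 394/21.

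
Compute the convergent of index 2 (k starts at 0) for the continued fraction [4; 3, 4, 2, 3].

Using pₖ = aₖpₖ₋₁ + pₖ₋₂, qₖ = aₖqₖ₋₁ + qₖ₋₂ (with p₋₁=1, p₋₂=0, q₋₁=0, q₋₂=1):
  k=0: a=4, p=4, q=1
  k=1: a=3, p=13, q=3
  k=2: a=4, p=56, q=13

56/13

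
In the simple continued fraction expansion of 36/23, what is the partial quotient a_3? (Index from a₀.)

3

36 = 1·23 + 13   →  a_0 = 1
23 = 1·13 + 10   →  a_1 = 1
13 = 1·10 + 3   →  a_2 = 1
10 = 3·3 + 1   →  a_3 = 3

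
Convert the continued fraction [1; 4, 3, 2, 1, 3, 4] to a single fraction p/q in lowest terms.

837/679

Using pₖ = aₖpₖ₋₁ + pₖ₋₂ and qₖ = aₖqₖ₋₁ + qₖ₋₂:
  k=0: a=1, p=1, q=1
  k=1: a=4, p=5, q=4
  k=2: a=3, p=16, q=13
  k=3: a=2, p=37, q=30
  k=4: a=1, p=53, q=43
  k=5: a=3, p=196, q=159
  k=6: a=4, p=837, q=679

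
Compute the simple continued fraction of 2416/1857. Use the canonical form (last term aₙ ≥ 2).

[1; 3, 3, 9, 2, 9]

2416 = 1*1857 + 559
1857 = 3*559 + 180
559 = 3*180 + 19
180 = 9*19 + 9
19 = 2*9 + 1
9 = 9*1 + 0  (stop)
So 2416/1857 = [1; 3, 3, 9, 2, 9].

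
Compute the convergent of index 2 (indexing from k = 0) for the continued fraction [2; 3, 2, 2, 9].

Using pₖ = aₖpₖ₋₁ + pₖ₋₂, qₖ = aₖqₖ₋₁ + qₖ₋₂ (with p₋₁=1, p₋₂=0, q₋₁=0, q₋₂=1):
  k=0: a=2, p=2, q=1
  k=1: a=3, p=7, q=3
  k=2: a=2, p=16, q=7

16/7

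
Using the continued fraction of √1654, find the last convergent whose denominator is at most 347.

9964/245

√1654 = [40; 1, 2, 40, 2, 1, 80, …] (period length 6).
Convergents:
  p_0/q_0 = 40/1
  p_1/q_1 = 41/1
  p_2/q_2 = 122/3
  p_3/q_3 = 4921/121
  p_4/q_4 = 9964/245
  p_5/q_5 = 14885/366
q_4 = 245 ≤ 347 < 366 = q_5, so the answer is 9964/245.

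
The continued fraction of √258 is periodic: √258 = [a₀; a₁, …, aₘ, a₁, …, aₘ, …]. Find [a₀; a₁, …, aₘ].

a₀ = ⌊√258⌋ = 16.
With m₀=0, d₀=1 and mₖ₊₁ = dₖaₖ − mₖ, dₖ₊₁ = (n − mₖ₊₁²)/dₖ, aₖ₊₁ = ⌊(a₀+mₖ₊₁)/dₖ₊₁⌋:
  k=1: m=16, d=2, a=16
  k=2: m=16, d=1, a=32
d=1 and a=2a₀=32 at k=2, so the next step gives (m, d) = (16, 2) again — its k=1 value — and the period has length 2.

[16; 16, 32]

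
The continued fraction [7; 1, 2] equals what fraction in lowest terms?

Fold from the inside: start with 2/1.
  1 + 1/2 = 3/2
  7 + 2/3 = 23/3

23/3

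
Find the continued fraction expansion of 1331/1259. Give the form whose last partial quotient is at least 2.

[1; 17, 2, 17, 2]

1331 = 1*1259 + 72
1259 = 17*72 + 35
72 = 2*35 + 2
35 = 17*2 + 1
2 = 2*1 + 0  (stop)
So 1331/1259 = [1; 17, 2, 17, 2].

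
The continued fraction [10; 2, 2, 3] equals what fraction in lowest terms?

177/17

Fold from the inside: start with 3/1.
  2 + 1/3 = 7/3
  2 + 3/7 = 17/7
  10 + 7/17 = 177/17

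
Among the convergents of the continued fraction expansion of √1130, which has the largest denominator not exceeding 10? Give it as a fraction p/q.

√1130 = [33; 1, 1, 1, 1, 1, 1, 66, …] (period length 7).
Convergents:
  p_0/q_0 = 33/1
  p_1/q_1 = 34/1
  p_2/q_2 = 67/2
  p_3/q_3 = 101/3
  p_4/q_4 = 168/5
  p_5/q_5 = 269/8
  p_6/q_6 = 437/13
q_5 = 8 ≤ 10 < 13 = q_6, so the answer is 269/8.

269/8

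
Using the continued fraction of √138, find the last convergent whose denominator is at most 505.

4417/376

√138 = [11; 1, 2, 1, 22, …] (period length 4).
Convergents:
  p_0/q_0 = 11/1
  p_1/q_1 = 12/1
  p_2/q_2 = 35/3
  p_3/q_3 = 47/4
  p_4/q_4 = 1069/91
  p_5/q_5 = 1116/95
  p_6/q_6 = 3301/281
  p_7/q_7 = 4417/376
  p_8/q_8 = 100475/8553
q_7 = 376 ≤ 505 < 8553 = q_8, so the answer is 4417/376.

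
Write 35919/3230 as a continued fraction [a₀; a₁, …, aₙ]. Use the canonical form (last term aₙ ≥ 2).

35919 = 11×3230 + 389
3230 = 8×389 + 118
389 = 3×118 + 35
118 = 3×35 + 13
35 = 2×13 + 9
13 = 1×9 + 4
9 = 2×4 + 1
4 = 4×1 + 0  (stop)
So 35919/3230 = [11; 8, 3, 3, 2, 1, 2, 4].

[11; 8, 3, 3, 2, 1, 2, 4]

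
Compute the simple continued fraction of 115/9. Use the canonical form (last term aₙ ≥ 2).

[12; 1, 3, 2]

115 = 12×9 + 7
9 = 1×7 + 2
7 = 3×2 + 1
2 = 2×1 + 0  (stop)
So 115/9 = [12; 1, 3, 2].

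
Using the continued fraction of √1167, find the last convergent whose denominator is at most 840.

√1167 = [34; 6, 5, 11, 5, 6, 68, …] (period length 6).
Convergents:
  p_0/q_0 = 34/1
  p_1/q_1 = 205/6
  p_2/q_2 = 1059/31
  p_3/q_3 = 11854/347
  p_4/q_4 = 60329/1766
q_3 = 347 ≤ 840 < 1766 = q_4, so the answer is 11854/347.

11854/347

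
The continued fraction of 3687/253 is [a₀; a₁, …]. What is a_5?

11

3687 = 14·253 + 145   →  a_0 = 14
253 = 1·145 + 108   →  a_1 = 1
145 = 1·108 + 37   →  a_2 = 1
108 = 2·37 + 34   →  a_3 = 2
37 = 1·34 + 3   →  a_4 = 1
34 = 11·3 + 1   →  a_5 = 11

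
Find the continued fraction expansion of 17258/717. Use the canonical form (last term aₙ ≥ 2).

17258 = 24*717 + 50
717 = 14*50 + 17
50 = 2*17 + 16
17 = 1*16 + 1
16 = 16*1 + 0  (stop)
So 17258/717 = [24; 14, 2, 1, 16].

[24; 14, 2, 1, 16]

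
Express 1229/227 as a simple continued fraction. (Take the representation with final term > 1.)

1229 = 5*227 + 94
227 = 2*94 + 39
94 = 2*39 + 16
39 = 2*16 + 7
16 = 2*7 + 2
7 = 3*2 + 1
2 = 2*1 + 0  (stop)
So 1229/227 = [5; 2, 2, 2, 2, 3, 2].

[5; 2, 2, 2, 2, 3, 2]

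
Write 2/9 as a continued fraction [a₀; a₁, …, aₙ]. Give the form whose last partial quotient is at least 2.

[0; 4, 2]

2 = 0·9 + 2
9 = 4·2 + 1
2 = 2·1 + 0  (stop)
So 2/9 = [0; 4, 2].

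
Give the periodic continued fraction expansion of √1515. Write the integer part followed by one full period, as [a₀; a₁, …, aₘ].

a₀ = ⌊√1515⌋ = 38.
With m₀=0, d₀=1 and mₖ₊₁ = dₖaₖ − mₖ, dₖ₊₁ = (n − mₖ₊₁²)/dₖ, aₖ₊₁ = ⌊(a₀+mₖ₊₁)/dₖ₊₁⌋:
  k=1: m=38, d=71, a=1
  k=2: m=33, d=6, a=11
  k=3: m=33, d=71, a=1
  k=4: m=38, d=1, a=76
d=1 and a=2a₀=76 at k=4, so the next step gives (m, d) = (38, 71) again — its k=1 value — and the period has length 4.

[38; 1, 11, 1, 76]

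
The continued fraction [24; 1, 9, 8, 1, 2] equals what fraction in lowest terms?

Fold from the inside: start with 2/1.
  1 + 1/2 = 3/2
  8 + 2/3 = 26/3
  9 + 3/26 = 237/26
  1 + 26/237 = 263/237
  24 + 237/263 = 6549/263

6549/263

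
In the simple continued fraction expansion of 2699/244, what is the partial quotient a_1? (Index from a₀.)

16

2699 = 11·244 + 15   →  a_0 = 11
244 = 16·15 + 4   →  a_1 = 16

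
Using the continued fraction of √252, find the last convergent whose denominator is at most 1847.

28209/1777

√252 = [15; 1, 6, 1, 30, …] (period length 4).
Convergents:
  p_0/q_0 = 15/1
  p_1/q_1 = 16/1
  p_2/q_2 = 111/7
  p_3/q_3 = 127/8
  p_4/q_4 = 3921/247
  p_5/q_5 = 4048/255
  p_6/q_6 = 28209/1777
  p_7/q_7 = 32257/2032
q_6 = 1777 ≤ 1847 < 2032 = q_7, so the answer is 28209/1777.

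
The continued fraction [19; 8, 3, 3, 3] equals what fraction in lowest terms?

5239/274

Using pₖ = aₖpₖ₋₁ + pₖ₋₂ and qₖ = aₖqₖ₋₁ + qₖ₋₂:
  k=0: a=19, p=19, q=1
  k=1: a=8, p=153, q=8
  k=2: a=3, p=478, q=25
  k=3: a=3, p=1587, q=83
  k=4: a=3, p=5239, q=274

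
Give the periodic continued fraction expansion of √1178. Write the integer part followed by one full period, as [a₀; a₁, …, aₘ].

a₀ = ⌊√1178⌋ = 34.
With m₀=0, d₀=1 and mₖ₊₁ = dₖaₖ − mₖ, dₖ₊₁ = (n − mₖ₊₁²)/dₖ, aₖ₊₁ = ⌊(a₀+mₖ₊₁)/dₖ₊₁⌋:
  k=1: m=34, d=22, a=3
  k=2: m=32, d=7, a=9
  k=3: m=31, d=31, a=2
  k=4: m=31, d=7, a=9
  k=5: m=32, d=22, a=3
  k=6: m=34, d=1, a=68
d=1 and a=2a₀=68 at k=6, so the next step gives (m, d) = (34, 22) again — its k=1 value — and the period has length 6.

[34; 3, 9, 2, 9, 3, 68]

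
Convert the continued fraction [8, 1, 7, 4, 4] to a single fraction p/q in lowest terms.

Using pₖ = aₖpₖ₋₁ + pₖ₋₂ and qₖ = aₖqₖ₋₁ + qₖ₋₂:
  k=0: a=8, p=8, q=1
  k=1: a=1, p=9, q=1
  k=2: a=7, p=71, q=8
  k=3: a=4, p=293, q=33
  k=4: a=4, p=1243, q=140

1243/140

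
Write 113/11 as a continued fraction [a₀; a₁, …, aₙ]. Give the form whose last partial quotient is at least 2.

[10; 3, 1, 2]

113 = 10·11 + 3
11 = 3·3 + 2
3 = 1·2 + 1
2 = 2·1 + 0  (stop)
So 113/11 = [10; 3, 1, 2].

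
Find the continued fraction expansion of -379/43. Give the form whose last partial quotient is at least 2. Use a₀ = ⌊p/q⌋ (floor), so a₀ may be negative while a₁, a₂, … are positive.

-379 = -9×43 + 8
43 = 5×8 + 3
8 = 2×3 + 2
3 = 1×2 + 1
2 = 2×1 + 0  (stop)
So -379/43 = [-9; 5, 2, 1, 2].

[-9; 5, 2, 1, 2]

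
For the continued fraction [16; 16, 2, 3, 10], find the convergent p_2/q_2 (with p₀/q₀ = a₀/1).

Using pₖ = aₖpₖ₋₁ + pₖ₋₂, qₖ = aₖqₖ₋₁ + qₖ₋₂ (with p₋₁=1, p₋₂=0, q₋₁=0, q₋₂=1):
  k=0: a=16, p=16, q=1
  k=1: a=16, p=257, q=16
  k=2: a=2, p=530, q=33

530/33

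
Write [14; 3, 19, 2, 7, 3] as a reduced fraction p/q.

Fold from the inside: start with 3/1.
  7 + 1/3 = 22/3
  2 + 3/22 = 47/22
  19 + 22/47 = 915/47
  3 + 47/915 = 2792/915
  14 + 915/2792 = 40003/2792

40003/2792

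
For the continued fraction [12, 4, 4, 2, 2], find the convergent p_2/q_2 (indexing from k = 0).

208/17

Using pₖ = aₖpₖ₋₁ + pₖ₋₂, qₖ = aₖqₖ₋₁ + qₖ₋₂ (with p₋₁=1, p₋₂=0, q₋₁=0, q₋₂=1):
  k=0: a=12, p=12, q=1
  k=1: a=4, p=49, q=4
  k=2: a=4, p=208, q=17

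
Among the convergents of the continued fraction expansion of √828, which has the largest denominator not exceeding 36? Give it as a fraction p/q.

892/31

√828 = [28; 1, 3, 2, 3, 1, 56, …] (period length 6).
Convergents:
  p_0/q_0 = 28/1
  p_1/q_1 = 29/1
  p_2/q_2 = 115/4
  p_3/q_3 = 259/9
  p_4/q_4 = 892/31
  p_5/q_5 = 1151/40
q_4 = 31 ≤ 36 < 40 = q_5, so the answer is 892/31.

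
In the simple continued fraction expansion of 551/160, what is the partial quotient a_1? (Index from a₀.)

551 = 3·160 + 71   →  a_0 = 3
160 = 2·71 + 18   →  a_1 = 2

2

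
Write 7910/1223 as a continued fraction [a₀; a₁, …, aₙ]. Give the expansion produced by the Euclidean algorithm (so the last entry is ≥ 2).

7910 = 6*1223 + 572
1223 = 2*572 + 79
572 = 7*79 + 19
79 = 4*19 + 3
19 = 6*3 + 1
3 = 3*1 + 0  (stop)
So 7910/1223 = [6; 2, 7, 4, 6, 3].

[6; 2, 7, 4, 6, 3]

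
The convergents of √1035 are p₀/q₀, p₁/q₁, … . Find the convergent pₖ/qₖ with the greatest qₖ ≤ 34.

√1035 = [32; 5, 1, 5, 64, …] (period length 4).
Convergents:
  p_0/q_0 = 32/1
  p_1/q_1 = 161/5
  p_2/q_2 = 193/6
  p_3/q_3 = 1126/35
q_2 = 6 ≤ 34 < 35 = q_3, so the answer is 193/6.

193/6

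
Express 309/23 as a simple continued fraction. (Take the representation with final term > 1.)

[13; 2, 3, 3]

309 = 13·23 + 10
23 = 2·10 + 3
10 = 3·3 + 1
3 = 3·1 + 0  (stop)
So 309/23 = [13; 2, 3, 3].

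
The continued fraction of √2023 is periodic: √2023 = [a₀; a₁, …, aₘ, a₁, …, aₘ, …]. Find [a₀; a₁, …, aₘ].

a₀ = ⌊√2023⌋ = 44.
With m₀=0, d₀=1 and mₖ₊₁ = dₖaₖ − mₖ, dₖ₊₁ = (n − mₖ₊₁²)/dₖ, aₖ₊₁ = ⌊(a₀+mₖ₊₁)/dₖ₊₁⌋:
  k=1: m=44, d=87, a=1
  k=2: m=43, d=2, a=43
  k=3: m=43, d=87, a=1
  k=4: m=44, d=1, a=88
d=1 and a=2a₀=88 at k=4, so the next step gives (m, d) = (44, 87) again — its k=1 value — and the period has length 4.

[44; 1, 43, 1, 88]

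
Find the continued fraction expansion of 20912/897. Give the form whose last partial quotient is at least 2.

[23; 3, 5, 4, 1, 10]

20912 = 23*897 + 281
897 = 3*281 + 54
281 = 5*54 + 11
54 = 4*11 + 10
11 = 1*10 + 1
10 = 10*1 + 0  (stop)
So 20912/897 = [23; 3, 5, 4, 1, 10].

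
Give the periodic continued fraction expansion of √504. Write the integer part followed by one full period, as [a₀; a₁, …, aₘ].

[22; 2, 4, 2, 44]

a₀ = ⌊√504⌋ = 22.
With m₀=0, d₀=1 and mₖ₊₁ = dₖaₖ − mₖ, dₖ₊₁ = (n − mₖ₊₁²)/dₖ, aₖ₊₁ = ⌊(a₀+mₖ₊₁)/dₖ₊₁⌋:
  k=1: m=22, d=20, a=2
  k=2: m=18, d=9, a=4
  k=3: m=18, d=20, a=2
  k=4: m=22, d=1, a=44
d=1 and a=2a₀=44 at k=4, so the next step gives (m, d) = (22, 20) again — its k=1 value — and the period has length 4.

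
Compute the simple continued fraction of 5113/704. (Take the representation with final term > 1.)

[7; 3, 1, 4, 7, 5]

5113 = 7·704 + 185
704 = 3·185 + 149
185 = 1·149 + 36
149 = 4·36 + 5
36 = 7·5 + 1
5 = 5·1 + 0  (stop)
So 5113/704 = [7; 3, 1, 4, 7, 5].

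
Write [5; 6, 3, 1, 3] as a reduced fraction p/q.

Using pₖ = aₖpₖ₋₁ + pₖ₋₂ and qₖ = aₖqₖ₋₁ + qₖ₋₂:
  k=0: a=5, p=5, q=1
  k=1: a=6, p=31, q=6
  k=2: a=3, p=98, q=19
  k=3: a=1, p=129, q=25
  k=4: a=3, p=485, q=94

485/94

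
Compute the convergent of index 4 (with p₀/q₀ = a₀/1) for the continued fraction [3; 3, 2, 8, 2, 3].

411/125

Using pₖ = aₖpₖ₋₁ + pₖ₋₂, qₖ = aₖqₖ₋₁ + qₖ₋₂ (with p₋₁=1, p₋₂=0, q₋₁=0, q₋₂=1):
  k=0: a=3, p=3, q=1
  k=1: a=3, p=10, q=3
  k=2: a=2, p=23, q=7
  k=3: a=8, p=194, q=59
  k=4: a=2, p=411, q=125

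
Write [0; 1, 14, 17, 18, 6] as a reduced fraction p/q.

26135/27994

Using pₖ = aₖpₖ₋₁ + pₖ₋₂ and qₖ = aₖqₖ₋₁ + qₖ₋₂:
  k=0: a=0, p=0, q=1
  k=1: a=1, p=1, q=1
  k=2: a=14, p=14, q=15
  k=3: a=17, p=239, q=256
  k=4: a=18, p=4316, q=4623
  k=5: a=6, p=26135, q=27994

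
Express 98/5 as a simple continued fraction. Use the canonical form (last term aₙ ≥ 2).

[19; 1, 1, 2]

98 = 19×5 + 3
5 = 1×3 + 2
3 = 1×2 + 1
2 = 2×1 + 0  (stop)
So 98/5 = [19; 1, 1, 2].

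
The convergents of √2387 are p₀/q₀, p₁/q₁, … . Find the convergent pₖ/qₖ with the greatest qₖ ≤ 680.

33125/678

√2387 = [48; 1, 5, 1, 96, …] (period length 4).
Convergents:
  p_0/q_0 = 48/1
  p_1/q_1 = 49/1
  p_2/q_2 = 293/6
  p_3/q_3 = 342/7
  p_4/q_4 = 33125/678
  p_5/q_5 = 33467/685
q_4 = 678 ≤ 680 < 685 = q_5, so the answer is 33125/678.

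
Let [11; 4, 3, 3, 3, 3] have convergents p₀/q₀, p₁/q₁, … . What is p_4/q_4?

Using pₖ = aₖpₖ₋₁ + pₖ₋₂, qₖ = aₖqₖ₋₁ + qₖ₋₂ (with p₋₁=1, p₋₂=0, q₋₁=0, q₋₂=1):
  k=0: a=11, p=11, q=1
  k=1: a=4, p=45, q=4
  k=2: a=3, p=146, q=13
  k=3: a=3, p=483, q=43
  k=4: a=3, p=1595, q=142

1595/142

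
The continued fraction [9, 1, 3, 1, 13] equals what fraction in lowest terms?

Using pₖ = aₖpₖ₋₁ + pₖ₋₂ and qₖ = aₖqₖ₋₁ + qₖ₋₂:
  k=0: a=9, p=9, q=1
  k=1: a=1, p=10, q=1
  k=2: a=3, p=39, q=4
  k=3: a=1, p=49, q=5
  k=4: a=13, p=676, q=69

676/69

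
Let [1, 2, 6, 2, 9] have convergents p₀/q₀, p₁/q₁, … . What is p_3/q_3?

Using pₖ = aₖpₖ₋₁ + pₖ₋₂, qₖ = aₖqₖ₋₁ + qₖ₋₂ (with p₋₁=1, p₋₂=0, q₋₁=0, q₋₂=1):
  k=0: a=1, p=1, q=1
  k=1: a=2, p=3, q=2
  k=2: a=6, p=19, q=13
  k=3: a=2, p=41, q=28

41/28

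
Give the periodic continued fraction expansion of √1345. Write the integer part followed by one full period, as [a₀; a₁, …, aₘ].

a₀ = ⌊√1345⌋ = 36.
With m₀=0, d₀=1 and mₖ₊₁ = dₖaₖ − mₖ, dₖ₊₁ = (n − mₖ₊₁²)/dₖ, aₖ₊₁ = ⌊(a₀+mₖ₊₁)/dₖ₊₁⌋:
  k=1: m=36, d=49, a=1
  k=2: m=13, d=24, a=2
  k=3: m=35, d=5, a=14
  k=4: m=35, d=24, a=2
  k=5: m=13, d=49, a=1
  k=6: m=36, d=1, a=72
d=1 and a=2a₀=72 at k=6, so the next step gives (m, d) = (36, 49) again — its k=1 value — and the period has length 6.

[36; 1, 2, 14, 2, 1, 72]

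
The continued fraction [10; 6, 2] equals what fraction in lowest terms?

Fold from the inside: start with 2/1.
  6 + 1/2 = 13/2
  10 + 2/13 = 132/13

132/13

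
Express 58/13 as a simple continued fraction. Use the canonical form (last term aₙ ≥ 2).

[4; 2, 6]

58 = 4·13 + 6
13 = 2·6 + 1
6 = 6·1 + 0  (stop)
So 58/13 = [4; 2, 6].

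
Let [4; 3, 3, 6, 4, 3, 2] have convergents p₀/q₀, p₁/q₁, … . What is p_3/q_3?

271/63

Using pₖ = aₖpₖ₋₁ + pₖ₋₂, qₖ = aₖqₖ₋₁ + qₖ₋₂ (with p₋₁=1, p₋₂=0, q₋₁=0, q₋₂=1):
  k=0: a=4, p=4, q=1
  k=1: a=3, p=13, q=3
  k=2: a=3, p=43, q=10
  k=3: a=6, p=271, q=63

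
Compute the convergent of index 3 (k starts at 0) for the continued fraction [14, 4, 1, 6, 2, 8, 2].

Using pₖ = aₖpₖ₋₁ + pₖ₋₂, qₖ = aₖqₖ₋₁ + qₖ₋₂ (with p₋₁=1, p₋₂=0, q₋₁=0, q₋₂=1):
  k=0: a=14, p=14, q=1
  k=1: a=4, p=57, q=4
  k=2: a=1, p=71, q=5
  k=3: a=6, p=483, q=34

483/34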